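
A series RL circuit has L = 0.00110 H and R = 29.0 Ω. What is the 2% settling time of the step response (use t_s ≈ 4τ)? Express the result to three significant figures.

τ = L/R = 0.00110/29.0 = 0.0000379 s.
t_s ≈ 4τ = 0.000152 s.

t_s ≈ 0.000152 s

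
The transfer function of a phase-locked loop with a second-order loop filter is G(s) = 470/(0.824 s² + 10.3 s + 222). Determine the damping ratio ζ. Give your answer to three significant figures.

ζ ≈ 0.381

Dividing through by 0.824: denominator becomes s² + 12.50 s + 269.4.
So ω_n = √269.4 = 16.4 rad/s and ζ = 12.50/(2·16.4) = 0.381.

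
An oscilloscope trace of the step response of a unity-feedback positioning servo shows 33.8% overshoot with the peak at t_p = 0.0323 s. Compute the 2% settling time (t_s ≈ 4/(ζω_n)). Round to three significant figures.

t_s ≈ 0.119 s

ζ from %OS: ζ = |ln 0.338|/√(π²+ln²0.338) = 0.326.
From t_p = π/ω_d, ω_d = π/0.0323 = 97.3 rad/s, so ω_n = ω_d/√(1−ζ²) = 103 rad/s.
t_s ≈ 4/(ζω_n) = 4/(0.326·103) = 0.119 s.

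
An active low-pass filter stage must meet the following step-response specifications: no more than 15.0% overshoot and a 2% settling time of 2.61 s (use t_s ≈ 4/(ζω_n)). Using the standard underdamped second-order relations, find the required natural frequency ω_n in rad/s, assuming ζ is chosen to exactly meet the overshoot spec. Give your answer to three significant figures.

Inverting the overshoot relation: ζ = |ln 0.150|/√(π² + ln²0.150) = 0.517.
Then ω_n = 4/(ζ t_s) = 4/(0.517 × 2.61) = 2.96 rad/s.

ω_n ≈ 2.96 rad/s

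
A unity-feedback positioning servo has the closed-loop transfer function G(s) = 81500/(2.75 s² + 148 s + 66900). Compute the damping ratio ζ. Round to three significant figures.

ζ ≈ 0.173

Dividing through by 2.75: denominator becomes s² + 53.82 s + 24330.
So ω_n = √24330 = 156 rad/s and ζ = 53.82/(2·156) = 0.173.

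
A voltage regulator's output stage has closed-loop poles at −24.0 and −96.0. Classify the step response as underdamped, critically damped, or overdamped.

overdamped

Since the poles are distinct, negative and real, the response is overdamped.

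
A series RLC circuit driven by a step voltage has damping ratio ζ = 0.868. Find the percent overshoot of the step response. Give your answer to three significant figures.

%OS ≈ 0.412%

For an underdamped second-order system, %OS = 100·exp(−πζ/√(1−ζ²)).
πζ/√(1−ζ²) = π·0.868/√(1−0.753) = 5.492, so %OS = 100·e^(−5.492) = 0.412%.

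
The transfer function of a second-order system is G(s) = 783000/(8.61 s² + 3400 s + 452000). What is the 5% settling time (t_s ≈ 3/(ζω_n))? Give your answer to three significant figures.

t_s ≈ 0.0152 s

Dividing through by 8.61: denominator becomes s² + 394.9 s + 52500.
So ω_n = √52500 = 229 rad/s and ζ = 394.9/(2·229) = 0.862.
t_s ≈ 3/(ζω_n) = 0.0152 s.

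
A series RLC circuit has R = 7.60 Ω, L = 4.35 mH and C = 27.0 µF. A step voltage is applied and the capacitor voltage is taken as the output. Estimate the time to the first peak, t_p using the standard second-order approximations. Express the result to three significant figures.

t_p ≈ 0.00113 s

For a series RLC circuit (capacitor voltage as output), ω_n = 1/√(LC) = 1/√(4.35 mH · 27.0 µF) = 2920 rad/s.
ζ = (R/2)·√(C/L) = (7.60/2)·√(27.0 µF/4.35 mH) = 0.299.
ω_d = 2920·√(1 − 0.299²) = 2780 rad/s. t_p = π/ω_d = 0.00113 s.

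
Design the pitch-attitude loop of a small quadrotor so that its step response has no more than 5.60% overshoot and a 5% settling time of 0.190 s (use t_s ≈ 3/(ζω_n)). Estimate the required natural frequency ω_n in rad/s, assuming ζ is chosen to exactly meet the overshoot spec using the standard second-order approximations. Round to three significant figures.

Inverting the overshoot relation: ζ = |ln 0.0560|/√(π² + ln²0.0560) = 0.676.
Then ω_n = 3/(ζ t_s) = 3/(0.676 × 0.190) = 23.4 rad/s.

ω_n ≈ 23.4 rad/s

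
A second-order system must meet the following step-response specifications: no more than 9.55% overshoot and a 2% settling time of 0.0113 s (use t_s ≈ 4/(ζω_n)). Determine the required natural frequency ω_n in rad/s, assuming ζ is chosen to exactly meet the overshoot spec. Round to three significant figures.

Inverting the overshoot relation: ζ = |ln 0.0955|/√(π² + ln²0.0955) = 0.599.
Then ω_n = 4/(ζ t_s) = 4/(0.599 × 0.0113) = 591 rad/s.

ω_n ≈ 591 rad/s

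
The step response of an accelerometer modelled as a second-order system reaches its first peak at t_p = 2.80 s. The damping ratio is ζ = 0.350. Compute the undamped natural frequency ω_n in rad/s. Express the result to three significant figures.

Peak time t_p = π/ω_d, so ω_d = π/t_p = π/2.80 = 1.12 rad/s.
ω_n = ω_d/√(1−ζ²) = 1.12/√0.878 = 1.20 rad/s.

ω_n ≈ 1.20 rad/s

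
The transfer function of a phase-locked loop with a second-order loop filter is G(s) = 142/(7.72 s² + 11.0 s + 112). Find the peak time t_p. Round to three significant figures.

t_p ≈ 0.840 s

Dividing through by 7.72: denominator becomes s² + 1.425 s + 14.51.
So ω_n = √14.51 = 3.81 rad/s and ζ = 1.425/(2·3.81) = 0.187.
The damped frequency ω_d = ω_n√(1−ζ²) = 3.74 rad/s. t_p = π/ω_d = 0.840 s.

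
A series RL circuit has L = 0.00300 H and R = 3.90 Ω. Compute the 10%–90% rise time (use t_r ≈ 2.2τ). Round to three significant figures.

t_r ≈ 0.00169 s

τ = L/R = 0.00300/3.90 = 0.000769 s.
t_r ≈ 2.2τ = 0.00169 s.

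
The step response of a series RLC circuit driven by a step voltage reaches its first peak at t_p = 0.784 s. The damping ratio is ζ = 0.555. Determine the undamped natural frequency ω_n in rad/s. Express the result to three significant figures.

ω_n ≈ 4.82 rad/s

Peak time t_p = π/ω_d, so ω_d = π/t_p = π/0.784 = 4.01 rad/s.
ω_n = ω_d/√(1−ζ²) = 4.01/√0.692 = 4.82 rad/s.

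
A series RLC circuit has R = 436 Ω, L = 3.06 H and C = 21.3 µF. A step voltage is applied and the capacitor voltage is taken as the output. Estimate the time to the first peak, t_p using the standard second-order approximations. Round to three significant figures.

t_p ≈ 0.0310 s

For a series RLC circuit (capacitor voltage as output), ω_n = 1/√(LC) = 1/√(3.06 H · 21.3 µF) = 124 rad/s.
ζ = (R/2)·√(C/L) = (436/2)·√(21.3 µF/3.06 H) = 0.575.
The damped frequency ω_d = ω_n√(1−ζ²) = 101 rad/s. t_p = π/ω_d = 0.0310 s.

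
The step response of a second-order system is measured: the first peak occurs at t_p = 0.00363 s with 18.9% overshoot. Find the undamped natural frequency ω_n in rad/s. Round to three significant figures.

ω_n ≈ 980 rad/s

ζ from %OS: ζ = |ln 0.189|/√(π²+ln²0.189) = 0.469.
t_p = π/ω_d ⇒ ω_d = 865 rad/s; then ω_n = ω_d/√(1−ζ²) = 980 rad/s.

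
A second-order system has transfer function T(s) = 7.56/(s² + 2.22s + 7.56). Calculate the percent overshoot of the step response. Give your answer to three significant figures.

%OS ≈ 25.0%

Matching coefficients with s² + 2ζω_n s + ω_n² gives ω_n² = 7.56 ⇒ ω_n = 2.75 rad/s, and ζ = 2.22/(2ω_n) = 0.404.
%OS = 100 e^{−πζ/√(1−ζ²)} with ζ = 0.404 gives 25.0%.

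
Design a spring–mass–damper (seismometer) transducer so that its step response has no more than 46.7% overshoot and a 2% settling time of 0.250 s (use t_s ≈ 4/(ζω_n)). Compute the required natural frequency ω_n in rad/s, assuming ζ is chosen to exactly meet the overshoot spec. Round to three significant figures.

ω_n ≈ 67.9 rad/s

From %OS = 100·exp(−πζ/√(1−ζ²)), invert to get ζ = −ln(OS)/√(π² + ln²(OS)) with OS = 0.467.
−ln 0.467 = 0.7614, so ζ = 0.7614/√(π² + 0.5798) = 0.236.
From t_s ≈ 4/(ζω_n): ω_n = 4/(ζ·t_s) = 4/(0.236·0.250) = 67.9 rad/s.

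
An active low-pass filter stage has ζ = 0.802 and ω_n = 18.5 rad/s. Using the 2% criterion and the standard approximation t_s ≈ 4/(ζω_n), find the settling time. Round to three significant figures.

t_s ≈ 0.270 s

t_s ≈ 4/(ζω_n) = 4/(0.802 × 18.5) = 0.270 s.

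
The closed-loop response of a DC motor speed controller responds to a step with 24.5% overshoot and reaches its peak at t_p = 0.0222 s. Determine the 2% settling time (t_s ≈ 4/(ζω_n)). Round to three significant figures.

From the overshoot, ζ = −ln(OS)/√(π²+ln²(OS)) = 0.409.
t_p = π/ω_d ⇒ ω_d = 142 rad/s; then ω_n = ω_d/√(1−ζ²) = 155 rad/s.
t_s ≈ 4/(ζω_n) = 4/(0.409·155) = 0.0631 s.

t_s ≈ 0.0631 s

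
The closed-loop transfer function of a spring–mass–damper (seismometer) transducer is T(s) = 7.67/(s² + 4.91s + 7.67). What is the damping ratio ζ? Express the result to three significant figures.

ζ ≈ 0.886

ω_n = √7.67 = 2.77 rad/s; ζ = 4.91/(2·2.77) = 0.886.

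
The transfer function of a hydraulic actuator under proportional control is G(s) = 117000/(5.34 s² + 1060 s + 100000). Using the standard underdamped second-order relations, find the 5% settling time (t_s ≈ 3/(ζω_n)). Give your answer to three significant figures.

Dividing through by 5.34: denominator becomes s² + 198.5 s + 18730.
So ω_n = √18730 = 137 rad/s and ζ = 198.5/(2·137) = 0.725.
t_s ≈ 3/(ζω_n) = 0.0302 s.

t_s ≈ 0.0302 s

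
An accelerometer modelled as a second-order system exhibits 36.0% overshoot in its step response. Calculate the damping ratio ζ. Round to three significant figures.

Inverting the overshoot relation: ζ = |ln 0.360|/√(π² + ln²0.360) = 0.309.

ζ ≈ 0.309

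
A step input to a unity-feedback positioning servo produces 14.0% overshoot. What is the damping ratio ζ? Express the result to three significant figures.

Inverting the overshoot relation: ζ = |ln 0.140|/√(π² + ln²0.140) = 0.531.

ζ ≈ 0.531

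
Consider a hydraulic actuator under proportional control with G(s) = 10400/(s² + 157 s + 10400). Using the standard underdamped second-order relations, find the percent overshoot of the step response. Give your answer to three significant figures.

%OS ≈ 2.26%

ω_n = √10400 = 102 rad/s; ζ = 157/(2·102) = 0.770.
%OS = 100 e^{−πζ/√(1−ζ²)} with ζ = 0.770 gives 2.26%.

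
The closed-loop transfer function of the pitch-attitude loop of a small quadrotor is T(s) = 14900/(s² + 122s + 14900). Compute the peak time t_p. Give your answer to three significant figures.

t_p ≈ 0.0297 s

Comparing the denominator to s² + 2ζω_n s + ω_n²: ω_n = √14900 = 122 rad/s, and 2ζω_n = 122 so ζ = 122/(2·122) = 0.500.
ω_d = 122·√(1 − 0.500²) = 106 rad/s. Then t_p = π/ω_d = 0.0297 s.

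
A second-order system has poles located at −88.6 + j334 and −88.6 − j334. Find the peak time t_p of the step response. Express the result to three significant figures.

t_p ≈ 0.00941 s

t_p = π/ω_d with ω_d = 334 (the imaginary part), so t_p = 0.00941 s.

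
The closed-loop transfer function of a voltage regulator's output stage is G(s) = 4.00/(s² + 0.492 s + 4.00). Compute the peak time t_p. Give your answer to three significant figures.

Matching coefficients with s² + 2ζω_n s + ω_n² gives ω_n² = 4.00 ⇒ ω_n = 2.00 rad/s, and ζ = 0.492/(2ω_n) = 0.123.
ω_d = 2.00·√(1 − 0.123²) = 1.98 rad/s. Then t_p = π/ω_d = 1.58 s.

t_p ≈ 1.58 s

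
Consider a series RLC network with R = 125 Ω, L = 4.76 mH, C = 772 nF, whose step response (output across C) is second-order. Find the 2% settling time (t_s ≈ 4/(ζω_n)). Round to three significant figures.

t_s ≈ 0.000305 s

For a series RLC circuit (capacitor voltage as output), ω_n = 1/√(LC) = 1/√(4.76 mH · 772 nF) = 16500 rad/s.
ζ = (R/2)·√(C/L) = (125/2)·√(772 nF/4.76 mH) = 0.796.
t_s ≈ 4/(ζω_n) = 0.000305 s.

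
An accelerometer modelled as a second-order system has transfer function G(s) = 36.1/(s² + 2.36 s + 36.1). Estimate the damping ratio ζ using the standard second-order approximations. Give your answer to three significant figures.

ζ ≈ 0.196

Comparing the denominator to s² + 2ζω_n s + ω_n²: ω_n = √36.1 = 6.01 rad/s, and 2ζω_n = 2.36 so ζ = 2.36/(2·6.01) = 0.196.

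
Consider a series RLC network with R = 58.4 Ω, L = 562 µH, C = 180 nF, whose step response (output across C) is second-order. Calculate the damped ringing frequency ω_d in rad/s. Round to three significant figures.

For a series RLC circuit (capacitor voltage as output), ω_n = 1/√(LC) = 1/√(562 µH · 180 nF) = 99400 rad/s.
ζ = (R/2)·√(C/L) = (58.4/2)·√(180 nF/562 µH) = 0.523.
ω_d = 99400·√(1 − 0.523²) = 84800 rad/s.

ω_d ≈ 84800 rad/s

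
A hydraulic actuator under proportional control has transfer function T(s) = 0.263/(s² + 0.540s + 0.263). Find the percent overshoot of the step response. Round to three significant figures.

%OS ≈ 14.3%

Comparing the denominator to s² + 2ζω_n s + ω_n²: ω_n = √0.263 = 0.513 rad/s, and 2ζω_n = 0.540 so ζ = 0.540/(2·0.513) = 0.526.
%OS = 100·exp(−πζ/√(1−ζ²)) = 14.3%.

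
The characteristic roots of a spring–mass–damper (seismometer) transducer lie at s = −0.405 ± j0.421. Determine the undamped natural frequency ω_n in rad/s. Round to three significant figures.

The poles are at −σ ± jω_d with σ = 0.405 and ω_d = 0.421, so ω_n = √(σ²+ω_d²) = 0.584 rad/s and ζ = σ/ω_n = 0.693.

ω_n ≈ 0.584 rad/s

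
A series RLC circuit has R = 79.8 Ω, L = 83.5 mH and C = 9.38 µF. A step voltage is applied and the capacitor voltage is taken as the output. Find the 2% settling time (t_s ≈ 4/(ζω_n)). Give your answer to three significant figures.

t_s ≈ 0.00837 s

For a series RLC circuit (capacitor voltage as output), ω_n = 1/√(LC) = 1/√(83.5 mH · 9.38 µF) = 1130 rad/s.
ζ = (R/2)·√(C/L) = (79.8/2)·√(9.38 µF/83.5 mH) = 0.423.
t_s ≈ 4/(ζω_n) = 0.00837 s.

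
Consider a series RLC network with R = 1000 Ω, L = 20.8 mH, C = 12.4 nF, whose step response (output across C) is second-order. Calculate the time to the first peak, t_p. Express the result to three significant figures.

For a series RLC circuit (capacitor voltage as output), ω_n = 1/√(LC) = 1/√(20.8 mH · 12.4 nF) = 62300 rad/s.
ζ = (R/2)·√(C/L) = (1000/2)·√(12.4 nF/20.8 mH) = 0.386.
The damped frequency ω_d = ω_n√(1−ζ²) = 57400 rad/s. t_p = π/ω_d = 0.0000547 s.

t_p ≈ 0.0000547 s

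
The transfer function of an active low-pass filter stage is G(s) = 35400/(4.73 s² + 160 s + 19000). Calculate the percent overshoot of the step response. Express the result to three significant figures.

Dividing through by 4.73: denominator becomes s² + 33.83 s + 4017.
So ω_n = √4017 = 63.4 rad/s and ζ = 33.83/(2·63.4) = 0.267.
Overshoot: exp(−π·0.267/√(1−0.267²)) = 0.419, i.e. 41.9%.

%OS ≈ 41.9%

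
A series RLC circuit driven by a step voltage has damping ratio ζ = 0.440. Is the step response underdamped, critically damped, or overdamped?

Since ζ = 0.440 < 1, the system is underdamped.

underdamped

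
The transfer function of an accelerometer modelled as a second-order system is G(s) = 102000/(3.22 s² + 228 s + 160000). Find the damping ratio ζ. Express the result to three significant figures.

Dividing through by 3.22: denominator becomes s² + 70.81 s + 49690.
So ω_n = √49690 = 223 rad/s and ζ = 70.81/(2·223) = 0.159.

ζ ≈ 0.159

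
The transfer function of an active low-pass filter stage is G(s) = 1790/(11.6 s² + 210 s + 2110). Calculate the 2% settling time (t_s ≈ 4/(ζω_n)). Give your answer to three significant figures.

Dividing through by 11.6: denominator becomes s² + 18.10 s + 181.9.
So ω_n = √181.9 = 13.5 rad/s and ζ = 18.10/(2·13.5) = 0.671.
t_s ≈ 4/(ζω_n) = 0.442 s.

t_s ≈ 0.442 s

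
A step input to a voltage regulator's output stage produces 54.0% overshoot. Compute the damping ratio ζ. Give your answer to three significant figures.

Inverting the overshoot relation: ζ = |ln 0.540|/√(π² + ln²0.540) = 0.192.

ζ ≈ 0.192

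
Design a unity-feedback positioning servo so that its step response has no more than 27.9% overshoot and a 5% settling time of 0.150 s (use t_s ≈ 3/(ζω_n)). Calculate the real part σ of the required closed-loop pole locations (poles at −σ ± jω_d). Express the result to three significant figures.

The settling-time spec alone fixes σ = ζω_n = 3/t_s = 3/0.150 = 20.0.
(Overshoot then fixes ζ = 0.376 and hence ω_d = σ·√(1−ζ²)/ζ = 49.2 rad/s.)

σ ≈ 20.0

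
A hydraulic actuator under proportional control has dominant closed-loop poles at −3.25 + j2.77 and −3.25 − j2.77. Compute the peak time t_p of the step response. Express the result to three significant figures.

t_p ≈ 1.13 s

t_p = π/ω_d with ω_d = 2.77 (the imaginary part), so t_p = 1.13 s.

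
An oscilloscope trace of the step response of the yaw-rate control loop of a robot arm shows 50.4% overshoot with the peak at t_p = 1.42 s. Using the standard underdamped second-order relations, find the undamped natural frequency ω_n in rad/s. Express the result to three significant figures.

ω_n ≈ 2.26 rad/s

The overshoot fixes ζ = −ln(OS)/√(π²+ln²(OS)) = 0.213.
t_p = π/ω_d ⇒ ω_d = 2.21 rad/s; then ω_n = ω_d/√(1−ζ²) = 2.26 rad/s.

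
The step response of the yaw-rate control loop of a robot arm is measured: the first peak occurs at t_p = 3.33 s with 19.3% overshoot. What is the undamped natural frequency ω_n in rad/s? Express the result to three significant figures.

ω_n ≈ 1.06 rad/s

ζ from %OS: ζ = |ln 0.193|/√(π²+ln²0.193) = 0.464.
From t_p = π/ω_d, ω_d = π/3.33 = 0.943 rad/s, so ω_n = ω_d/√(1−ζ²) = 1.06 rad/s.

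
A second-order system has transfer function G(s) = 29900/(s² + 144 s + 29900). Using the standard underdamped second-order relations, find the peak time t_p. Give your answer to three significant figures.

Comparing the denominator to s² + 2ζω_n s + ω_n²: ω_n = √29900 = 173 rad/s, and 2ζω_n = 144 so ζ = 144/(2·173) = 0.416.
The damped frequency ω_d = ω_n√(1−ζ²) = 157 rad/s. Then t_p = π/ω_d = 0.0200 s.

t_p ≈ 0.0200 s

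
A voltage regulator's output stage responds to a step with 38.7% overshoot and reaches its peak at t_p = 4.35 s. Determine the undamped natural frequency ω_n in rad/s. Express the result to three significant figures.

ζ from %OS: ζ = |ln 0.387|/√(π²+ln²0.387) = 0.289.
From t_p = π/ω_d, ω_d = π/4.35 = 0.722 rad/s, so ω_n = ω_d/√(1−ζ²) = 0.754 rad/s.

ω_n ≈ 0.754 rad/s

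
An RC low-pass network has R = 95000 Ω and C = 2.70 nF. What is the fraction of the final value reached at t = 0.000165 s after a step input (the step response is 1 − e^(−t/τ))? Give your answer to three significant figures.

τ = RC = 95000 × 2.70 nF = 0.000257 s.
y(t)/y_∞ = 1 − e^(−t/τ) = 1 − e^(−0.000165/0.000257) = 1 − e^(−0.643) = 0.474.

y/y_∞ ≈ 0.474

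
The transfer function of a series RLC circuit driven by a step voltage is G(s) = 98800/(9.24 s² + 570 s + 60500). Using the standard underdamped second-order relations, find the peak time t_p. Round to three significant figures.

t_p ≈ 0.0420 s

Dividing through by 9.24: denominator becomes s² + 61.69 s + 6548.
So ω_n = √6548 = 80.9 rad/s and ζ = 61.69/(2·80.9) = 0.381.
ω_d = 80.9·√(1 − 0.381²) = 74.8 rad/s. t_p = π/ω_d = 0.0420 s.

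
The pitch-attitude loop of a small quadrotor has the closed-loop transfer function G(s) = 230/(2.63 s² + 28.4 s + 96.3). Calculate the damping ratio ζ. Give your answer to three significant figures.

Dividing through by 2.63: denominator becomes s² + 10.80 s + 36.62.
So ω_n = √36.62 = 6.05 rad/s and ζ = 10.80/(2·6.05) = 0.892.

ζ ≈ 0.892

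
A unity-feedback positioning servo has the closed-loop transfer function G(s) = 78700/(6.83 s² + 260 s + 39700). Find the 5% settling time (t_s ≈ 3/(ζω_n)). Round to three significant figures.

t_s ≈ 0.158 s

Dividing through by 6.83: denominator becomes s² + 38.07 s + 5813.
So ω_n = √5813 = 76.2 rad/s and ζ = 38.07/(2·76.2) = 0.250.
t_s ≈ 3/(ζω_n) = 0.158 s.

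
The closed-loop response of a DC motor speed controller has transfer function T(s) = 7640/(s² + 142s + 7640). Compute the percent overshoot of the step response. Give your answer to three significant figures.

%OS ≈ 1.26%

Matching coefficients with s² + 2ζω_n s + ω_n² gives ω_n² = 7640 ⇒ ω_n = 87.4 rad/s, and ζ = 142/(2ω_n) = 0.812.
%OS = 100·exp(−πζ/√(1−ζ²)) = 1.26%.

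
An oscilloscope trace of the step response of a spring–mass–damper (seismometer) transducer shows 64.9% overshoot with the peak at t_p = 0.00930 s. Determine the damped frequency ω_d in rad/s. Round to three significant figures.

ω_d ≈ 338 rad/s

t_p = π/ω_d, so ω_d = π/0.00930 = 338 rad/s.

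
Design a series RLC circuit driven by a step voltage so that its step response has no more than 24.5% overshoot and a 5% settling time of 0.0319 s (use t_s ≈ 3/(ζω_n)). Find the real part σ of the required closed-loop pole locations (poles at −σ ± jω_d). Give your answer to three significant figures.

σ ≈ 94.0

The settling-time spec alone fixes σ = ζω_n = 3/t_s = 3/0.0319 = 94.0.
(Overshoot then fixes ζ = 0.409 and hence ω_d = σ·√(1−ζ²)/ζ = 210 rad/s.)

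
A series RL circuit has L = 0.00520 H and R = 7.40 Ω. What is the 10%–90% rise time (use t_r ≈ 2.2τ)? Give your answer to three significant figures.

τ = L/R = 0.00520/7.40 = 0.000703 s.
t_r ≈ 2.2τ = 0.00155 s.

t_r ≈ 0.00155 s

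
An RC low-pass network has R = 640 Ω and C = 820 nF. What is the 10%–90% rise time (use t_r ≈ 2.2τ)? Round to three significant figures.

t_r ≈ 0.00115 s

τ = RC = 640 × 820 nF = 0.000525 s.
t_r ≈ 2.2τ = 0.00115 s.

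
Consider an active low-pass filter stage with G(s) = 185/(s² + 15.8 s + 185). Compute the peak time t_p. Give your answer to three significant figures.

t_p ≈ 0.284 s

Comparing the denominator to s² + 2ζω_n s + ω_n²: ω_n = √185 = 13.6 rad/s, and 2ζω_n = 15.8 so ζ = 15.8/(2·13.6) = 0.581.
ω_d = ω_n√(1−ζ²) = 11.1 rad/s. Then t_p = π/ω_d = 0.284 s.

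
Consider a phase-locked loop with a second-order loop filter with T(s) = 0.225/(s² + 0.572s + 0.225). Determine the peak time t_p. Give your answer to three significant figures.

Comparing the denominator to s² + 2ζω_n s + ω_n²: ω_n = √0.225 = 0.474 rad/s, and 2ζω_n = 0.572 so ζ = 0.572/(2·0.474) = 0.603.
The damped frequency ω_d = ω_n√(1−ζ²) = 0.378 rad/s. Then t_p = π/ω_d = 8.30 s.

t_p ≈ 8.30 s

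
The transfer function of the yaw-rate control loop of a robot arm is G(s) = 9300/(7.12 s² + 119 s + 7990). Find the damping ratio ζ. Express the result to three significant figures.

Dividing through by 7.12: denominator becomes s² + 16.71 s + 1122.
So ω_n = √1122 = 33.5 rad/s and ζ = 16.71/(2·33.5) = 0.249.

ζ ≈ 0.249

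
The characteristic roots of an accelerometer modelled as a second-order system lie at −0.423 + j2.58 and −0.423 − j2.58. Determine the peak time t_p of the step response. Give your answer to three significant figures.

t_p = π/ω_d with ω_d = 2.58 (the imaginary part), so t_p = 1.22 s.

t_p ≈ 1.22 s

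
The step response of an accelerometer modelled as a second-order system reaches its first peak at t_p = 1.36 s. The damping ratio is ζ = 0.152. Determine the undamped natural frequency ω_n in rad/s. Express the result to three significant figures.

Peak time t_p = π/ω_d, so ω_d = π/t_p = π/1.36 = 2.31 rad/s.
ω_n = ω_d/√(1−ζ²) = 2.31/√0.977 = 2.34 rad/s.

ω_n ≈ 2.34 rad/s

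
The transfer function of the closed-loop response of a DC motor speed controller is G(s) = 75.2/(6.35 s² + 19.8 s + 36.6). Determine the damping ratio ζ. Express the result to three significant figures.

Dividing through by 6.35: denominator becomes s² + 3.118 s + 5.764.
So ω_n = √5.764 = 2.40 rad/s and ζ = 3.118/(2·2.40) = 0.649.

ζ ≈ 0.649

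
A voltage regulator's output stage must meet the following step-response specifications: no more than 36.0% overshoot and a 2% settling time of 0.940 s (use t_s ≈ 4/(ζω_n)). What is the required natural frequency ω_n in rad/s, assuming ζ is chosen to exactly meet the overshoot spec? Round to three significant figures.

ζ = −ln(OS)/√(π² + (ln OS)²). With OS = 0.360, ln OS = −1.022 and ζ = 1.022/3.304 = 0.309.
Then ω_n = 4/(ζ t_s) = 4/(0.309 × 0.940) = 13.8 rad/s.

ω_n ≈ 13.8 rad/s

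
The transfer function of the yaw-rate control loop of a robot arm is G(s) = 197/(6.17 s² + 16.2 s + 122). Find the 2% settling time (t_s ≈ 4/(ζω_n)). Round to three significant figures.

Dividing through by 6.17: denominator becomes s² + 2.626 s + 19.77.
So ω_n = √19.77 = 4.45 rad/s and ζ = 2.626/(2·4.45) = 0.295.
t_s ≈ 4/(ζω_n) = 3.05 s.

t_s ≈ 3.05 s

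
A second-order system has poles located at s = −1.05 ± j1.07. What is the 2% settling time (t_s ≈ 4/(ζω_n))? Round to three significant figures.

For poles at −σ ± jω_d, ζω_n = σ = 1.05, so t_s ≈ 4/σ = 3.81 s.

t_s ≈ 3.81 s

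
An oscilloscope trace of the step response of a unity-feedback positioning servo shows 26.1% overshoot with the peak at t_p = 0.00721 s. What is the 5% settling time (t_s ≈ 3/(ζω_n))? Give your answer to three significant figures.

t_s ≈ 0.0161 s

From the overshoot, ζ = −ln(OS)/√(π²+ln²(OS)) = 0.393.
t_p = π/ω_d ⇒ ω_d = 436 rad/s; then ω_n = ω_d/√(1−ζ²) = 474 rad/s.
t_s ≈ 3/(ζω_n) = 3/(0.393·474) = 0.0161 s.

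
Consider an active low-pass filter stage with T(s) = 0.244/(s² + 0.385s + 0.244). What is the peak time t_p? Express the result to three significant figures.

Comparing the denominator to s² + 2ζω_n s + ω_n²: ω_n = √0.244 = 0.494 rad/s, and 2ζω_n = 0.385 so ζ = 0.385/(2·0.494) = 0.390.
ω_d = 0.494·√(1 − 0.390²) = 0.455 rad/s. Then t_p = π/ω_d = 6.91 s.

t_p ≈ 6.91 s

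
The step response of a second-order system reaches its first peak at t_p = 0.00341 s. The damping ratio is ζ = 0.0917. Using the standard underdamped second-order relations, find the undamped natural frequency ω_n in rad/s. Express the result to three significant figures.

Peak time t_p = π/ω_d, so ω_d = π/t_p = π/0.00341 = 921 rad/s.
ω_n = ω_d/√(1−ζ²) = 921/√0.992 = 925 rad/s.

ω_n ≈ 925 rad/s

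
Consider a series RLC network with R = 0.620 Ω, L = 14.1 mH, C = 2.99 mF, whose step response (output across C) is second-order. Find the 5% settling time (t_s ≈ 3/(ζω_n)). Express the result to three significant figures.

For a series RLC circuit (capacitor voltage as output), ω_n = 1/√(LC) = 1/√(14.1 mH · 2.99 mF) = 154 rad/s.
ζ = (R/2)·√(C/L) = (0.620/2)·√(2.99 mF/14.1 mH) = 0.143.
t_s ≈ 3/(ζω_n) = 0.136 s.

t_s ≈ 0.136 s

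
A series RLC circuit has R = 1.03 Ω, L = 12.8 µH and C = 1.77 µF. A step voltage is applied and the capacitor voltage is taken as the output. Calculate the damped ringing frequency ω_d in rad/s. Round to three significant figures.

For a series RLC circuit (capacitor voltage as output), ω_n = 1/√(LC) = 1/√(12.8 µH · 1.77 µF) = 210000 rad/s.
ζ = (R/2)·√(C/L) = (1.03/2)·√(1.77 µF/12.8 µH) = 0.192.
ω_d = 210000·√(1 − 0.192²) = 206000 rad/s.

ω_d ≈ 206000 rad/s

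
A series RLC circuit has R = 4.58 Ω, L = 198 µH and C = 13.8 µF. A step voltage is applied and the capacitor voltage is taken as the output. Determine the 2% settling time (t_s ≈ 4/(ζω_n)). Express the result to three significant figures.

t_s ≈ 0.000346 s

For a series RLC circuit (capacitor voltage as output), ω_n = 1/√(LC) = 1/√(198 µH · 13.8 µF) = 19100 rad/s.
ζ = (R/2)·√(C/L) = (4.58/2)·√(13.8 µF/198 µH) = 0.605.
t_s ≈ 4/(ζω_n) = 0.000346 s.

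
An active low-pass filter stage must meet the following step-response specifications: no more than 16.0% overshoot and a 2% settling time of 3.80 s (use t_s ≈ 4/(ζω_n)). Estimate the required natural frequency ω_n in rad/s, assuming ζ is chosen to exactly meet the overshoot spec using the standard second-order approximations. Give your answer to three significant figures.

ζ = −ln(OS)/√(π² + (ln OS)²). With OS = 0.160, ln OS = −1.833 and ζ = 1.833/3.637 = 0.504.
Then ω_n = 4/(ζ t_s) = 4/(0.504 × 3.80) = 2.09 rad/s.

ω_n ≈ 2.09 rad/s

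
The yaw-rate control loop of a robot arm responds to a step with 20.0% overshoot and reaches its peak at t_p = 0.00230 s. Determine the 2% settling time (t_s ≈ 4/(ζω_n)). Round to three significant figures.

ζ from %OS: ζ = |ln 0.200|/√(π²+ln²0.200) = 0.456.
From t_p = π/ω_d, ω_d = π/0.00230 = 1370 rad/s, so ω_n = ω_d/√(1−ζ²) = 1530 rad/s.
t_s ≈ 4/(ζω_n) = 4/(0.456·1530) = 0.00572 s.

t_s ≈ 0.00572 s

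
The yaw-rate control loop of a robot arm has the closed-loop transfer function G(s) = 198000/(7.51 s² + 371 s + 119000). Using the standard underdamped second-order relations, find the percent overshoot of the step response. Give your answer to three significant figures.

Dividing through by 7.51: denominator becomes s² + 49.40 s + 15850.
So ω_n = √15850 = 126 rad/s and ζ = 49.40/(2·126) = 0.196.
%OS = 100 e^{−πζ/√(1−ζ²)} with ζ = 0.196 gives 53.3%.

%OS ≈ 53.3%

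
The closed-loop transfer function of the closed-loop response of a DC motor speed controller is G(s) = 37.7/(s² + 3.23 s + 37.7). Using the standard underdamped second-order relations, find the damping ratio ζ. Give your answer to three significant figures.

ζ ≈ 0.263

Comparing the denominator to s² + 2ζω_n s + ω_n²: ω_n = √37.7 = 6.14 rad/s, and 2ζω_n = 3.23 so ζ = 3.23/(2·6.14) = 0.263.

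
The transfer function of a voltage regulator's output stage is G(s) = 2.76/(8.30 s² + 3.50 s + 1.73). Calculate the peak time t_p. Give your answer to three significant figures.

t_p ≈ 7.76 s

Dividing through by 8.30: denominator becomes s² + 0.4217 s + 0.2084.
So ω_n = √0.2084 = 0.457 rad/s and ζ = 0.4217/(2·0.457) = 0.462.
ω_d = 0.457·√(1 − 0.462²) = 0.405 rad/s. t_p = π/ω_d = 7.76 s.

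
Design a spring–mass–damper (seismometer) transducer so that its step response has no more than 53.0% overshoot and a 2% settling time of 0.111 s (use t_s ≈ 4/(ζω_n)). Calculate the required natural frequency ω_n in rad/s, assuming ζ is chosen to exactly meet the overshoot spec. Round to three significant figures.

ω_n ≈ 182 rad/s

Inverting the overshoot relation: ζ = |ln 0.530|/√(π² + ln²0.530) = 0.198.
From t_s ≈ 4/(ζω_n): ω_n = 4/(ζ·t_s) = 4/(0.198·0.111) = 182 rad/s.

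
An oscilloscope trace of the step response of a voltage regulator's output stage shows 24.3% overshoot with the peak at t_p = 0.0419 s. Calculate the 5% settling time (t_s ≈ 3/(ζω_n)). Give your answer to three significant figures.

ζ from %OS: ζ = |ln 0.243|/√(π²+ln²0.243) = 0.411.
t_p = π/ω_d ⇒ ω_d = 75.0 rad/s; then ω_n = ω_d/√(1−ζ²) = 82.2 rad/s.
t_s ≈ 3/(ζω_n) = 3/(0.411·82.2) = 0.0889 s.

t_s ≈ 0.0889 s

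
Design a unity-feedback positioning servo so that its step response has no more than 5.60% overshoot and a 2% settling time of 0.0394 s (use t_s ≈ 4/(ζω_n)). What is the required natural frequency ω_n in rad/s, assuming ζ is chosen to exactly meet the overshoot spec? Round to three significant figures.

ω_n ≈ 150 rad/s

Inverting the overshoot relation: ζ = |ln 0.0560|/√(π² + ln²0.0560) = 0.676.
From t_s ≈ 4/(ζω_n): ω_n = 4/(ζ·t_s) = 4/(0.676·0.0394) = 150 rad/s.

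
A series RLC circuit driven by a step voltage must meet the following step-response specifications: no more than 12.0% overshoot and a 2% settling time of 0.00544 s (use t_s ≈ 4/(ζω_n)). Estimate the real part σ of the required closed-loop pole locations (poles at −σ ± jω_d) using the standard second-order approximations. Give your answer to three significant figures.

The settling-time spec alone fixes σ = ζω_n = 4/t_s = 4/0.00544 = 735.
(Overshoot then fixes ζ = 0.559 and hence ω_d = σ·√(1−ζ²)/ζ = 1090 rad/s.)

σ ≈ 735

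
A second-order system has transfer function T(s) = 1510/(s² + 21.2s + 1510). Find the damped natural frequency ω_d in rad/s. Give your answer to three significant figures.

ω_d ≈ 37.4 rad/s

Comparing the denominator to s² + 2ζω_n s + ω_n²: ω_n = √1510 = 38.9 rad/s, and 2ζω_n = 21.2 so ζ = 21.2/(2·38.9) = 0.273.
The damped frequency ω_d = ω_n√(1−ζ²) = 37.4 rad/s.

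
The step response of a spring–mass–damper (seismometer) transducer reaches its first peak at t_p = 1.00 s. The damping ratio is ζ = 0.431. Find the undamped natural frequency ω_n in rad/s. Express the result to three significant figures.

ω_n ≈ 3.48 rad/s

Peak time t_p = π/ω_d, so ω_d = π/t_p = π/1.00 = 3.14 rad/s.
ω_n = ω_d/√(1−ζ²) = 3.14/√0.814 = 3.48 rad/s.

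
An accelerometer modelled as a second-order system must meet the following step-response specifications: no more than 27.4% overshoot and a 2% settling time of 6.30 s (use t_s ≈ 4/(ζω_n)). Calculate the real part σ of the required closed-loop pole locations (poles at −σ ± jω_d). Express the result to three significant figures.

σ ≈ 0.635

The settling-time spec alone fixes σ = ζω_n = 4/t_s = 4/6.30 = 0.635.
(Overshoot then fixes ζ = 0.381 and hence ω_d = σ·√(1−ζ²)/ζ = 1.54 rad/s.)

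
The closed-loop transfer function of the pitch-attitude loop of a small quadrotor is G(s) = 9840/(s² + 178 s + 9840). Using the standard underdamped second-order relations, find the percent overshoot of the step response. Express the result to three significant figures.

Matching coefficients with s² + 2ζω_n s + ω_n² gives ω_n² = 9840 ⇒ ω_n = 99.2 rad/s, and ζ = 178/(2ω_n) = 0.897.
Overshoot: exp(−π·0.897/√(1−0.897²)) = 0.00169, i.e. 0.169%.

%OS ≈ 0.169%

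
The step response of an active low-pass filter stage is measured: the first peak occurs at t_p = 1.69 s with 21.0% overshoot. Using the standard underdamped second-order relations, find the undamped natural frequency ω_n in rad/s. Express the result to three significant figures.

ζ from %OS: ζ = |ln 0.210|/√(π²+ln²0.210) = 0.445.
t_p = π/ω_d ⇒ ω_d = 1.86 rad/s; then ω_n = ω_d/√(1−ζ²) = 2.08 rad/s.

ω_n ≈ 2.08 rad/s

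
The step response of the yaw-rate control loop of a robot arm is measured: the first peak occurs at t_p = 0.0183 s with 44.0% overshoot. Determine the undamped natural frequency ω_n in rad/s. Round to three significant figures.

ω_n ≈ 177 rad/s

The overshoot fixes ζ = −ln(OS)/√(π²+ln²(OS)) = 0.253.
t_p = π/ω_d ⇒ ω_d = 172 rad/s; then ω_n = ω_d/√(1−ζ²) = 177 rad/s.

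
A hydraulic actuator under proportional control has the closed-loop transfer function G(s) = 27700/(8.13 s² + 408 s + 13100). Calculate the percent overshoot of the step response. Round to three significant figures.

Dividing through by 8.13: denominator becomes s² + 50.18 s + 1611.
So ω_n = √1611 = 40.1 rad/s and ζ = 50.18/(2·40.1) = 0.625.
Overshoot: exp(−π·0.625/√(1−0.625²)) = 0.0808, i.e. 8.08%.

%OS ≈ 8.08%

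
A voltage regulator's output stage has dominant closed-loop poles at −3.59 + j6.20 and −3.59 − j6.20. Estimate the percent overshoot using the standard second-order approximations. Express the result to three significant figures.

%OS ≈ 16.2%

The poles are at −σ ± jω_d with σ = 3.59 and ω_d = 6.20, so ω_n = √(σ²+ω_d²) = 7.16 rad/s and ζ = σ/ω_n = 0.501.
Overshoot: exp(−π·0.501/√(1−0.501²)) = 0.162, i.e. 16.2%.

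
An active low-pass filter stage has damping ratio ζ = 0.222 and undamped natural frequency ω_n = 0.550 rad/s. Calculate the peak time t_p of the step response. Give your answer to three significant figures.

t_p ≈ 5.86 s

The damped frequency is ω_d = ω_n√(1−ζ²) = 0.550·√(1−0.0493) = 0.536 rad/s.
Peak time t_p = π/ω_d = π/0.536 = 5.86 s.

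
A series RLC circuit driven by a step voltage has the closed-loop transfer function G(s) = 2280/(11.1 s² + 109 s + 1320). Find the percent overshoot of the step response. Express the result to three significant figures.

Dividing through by 11.1: denominator becomes s² + 9.820 s + 118.9.
So ω_n = √118.9 = 10.9 rad/s and ζ = 9.820/(2·10.9) = 0.450.
Overshoot: exp(−π·0.450/√(1−0.450²)) = 0.205, i.e. 20.5%.

%OS ≈ 20.5%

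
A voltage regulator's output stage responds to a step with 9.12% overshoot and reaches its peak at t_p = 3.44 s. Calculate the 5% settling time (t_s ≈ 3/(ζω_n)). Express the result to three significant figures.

t_s ≈ 4.31 s

The overshoot fixes ζ = −ln(OS)/√(π²+ln²(OS)) = 0.606.
t_p = π/ω_d ⇒ ω_d = 0.913 rad/s; then ω_n = ω_d/√(1−ζ²) = 1.15 rad/s.
t_s ≈ 3/(ζω_n) = 3/(0.606·1.15) = 4.31 s.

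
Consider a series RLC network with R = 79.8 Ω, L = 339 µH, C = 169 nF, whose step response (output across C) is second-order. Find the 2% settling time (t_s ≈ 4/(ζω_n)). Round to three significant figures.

For a series RLC circuit (capacitor voltage as output), ω_n = 1/√(LC) = 1/√(339 µH · 169 nF) = 132000 rad/s.
ζ = (R/2)·√(C/L) = (79.8/2)·√(169 nF/339 µH) = 0.891.
t_s ≈ 4/(ζω_n) = 0.0000340 s.

t_s ≈ 0.0000340 s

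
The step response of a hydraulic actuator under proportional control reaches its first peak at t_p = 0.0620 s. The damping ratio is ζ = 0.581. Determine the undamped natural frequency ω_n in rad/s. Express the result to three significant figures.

ω_n ≈ 62.3 rad/s

Peak time t_p = π/ω_d, so ω_d = π/t_p = π/0.0620 = 50.7 rad/s.
ω_n = ω_d/√(1−ζ²) = 50.7/√0.662 = 62.3 rad/s.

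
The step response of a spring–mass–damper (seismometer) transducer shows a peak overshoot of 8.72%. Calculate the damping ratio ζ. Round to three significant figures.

ζ ≈ 0.613

From %OS = 100·exp(−πζ/√(1−ζ²)), invert to get ζ = −ln(OS)/√(π² + ln²(OS)) with OS = 0.0872.
−ln 0.0872 = 2.440, so ζ = 2.440/√(π² + 5.951) = 0.613.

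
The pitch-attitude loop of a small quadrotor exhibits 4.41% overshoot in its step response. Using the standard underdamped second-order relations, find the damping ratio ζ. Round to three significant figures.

ζ ≈ 0.705

Inverting the overshoot relation: ζ = |ln 0.0441|/√(π² + ln²0.0441) = 0.705.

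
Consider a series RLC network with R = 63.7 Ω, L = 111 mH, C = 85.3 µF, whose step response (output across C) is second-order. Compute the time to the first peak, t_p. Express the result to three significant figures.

For a series RLC circuit (capacitor voltage as output), ω_n = 1/√(LC) = 1/√(111 mH · 85.3 µF) = 325 rad/s.
ζ = (R/2)·√(C/L) = (63.7/2)·√(85.3 µF/111 mH) = 0.883.
ω_d = 325·√(1 − 0.883²) = 153 rad/s. t_p = π/ω_d = 0.0206 s.

t_p ≈ 0.0206 s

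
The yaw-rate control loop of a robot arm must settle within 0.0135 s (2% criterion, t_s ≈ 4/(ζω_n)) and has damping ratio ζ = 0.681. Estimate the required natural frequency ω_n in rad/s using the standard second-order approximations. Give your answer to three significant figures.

Rearranging t_s ≈ 4/(ζω_n) gives ω_n = 4/(ζ·t_s) = 4/(0.681 × 0.0135) = 435 rad/s.

ω_n ≈ 435 rad/s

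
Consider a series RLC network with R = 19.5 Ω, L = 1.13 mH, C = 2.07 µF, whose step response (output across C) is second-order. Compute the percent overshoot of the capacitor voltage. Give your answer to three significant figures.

%OS ≈ 23.6%

For a series RLC circuit (capacitor voltage as output), ω_n = 1/√(LC) = 1/√(1.13 mH · 2.07 µF) = 20700 rad/s.
ζ = (R/2)·√(C/L) = (19.5/2)·√(2.07 µF/1.13 mH) = 0.417.
Overshoot: exp(−π·0.417/√(1−0.417²)) = 0.236, i.e. 23.6%.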